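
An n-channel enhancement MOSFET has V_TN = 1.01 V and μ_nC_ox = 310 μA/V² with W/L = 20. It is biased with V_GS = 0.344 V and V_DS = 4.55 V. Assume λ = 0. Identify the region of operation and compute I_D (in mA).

V_GS = 0.344 V < V_TN = 1.01 V, so the transistor is in cutoff.

Cutoff; I_D = 0 mA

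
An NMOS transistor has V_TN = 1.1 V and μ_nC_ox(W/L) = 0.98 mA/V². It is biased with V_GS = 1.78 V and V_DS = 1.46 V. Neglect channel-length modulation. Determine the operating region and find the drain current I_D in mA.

Saturation; I_D = 0.227 mA

V_ov = V_GS − V_TN = 1.78 − 1.1 = 0.68 V.
Since V_DS = 1.46 V ≥ V_ov = 0.68 V, the device is in saturation.
I_D = ½ k_n V_ov² = 0.5 × 0.98 × 0.68² = 0.227 mA.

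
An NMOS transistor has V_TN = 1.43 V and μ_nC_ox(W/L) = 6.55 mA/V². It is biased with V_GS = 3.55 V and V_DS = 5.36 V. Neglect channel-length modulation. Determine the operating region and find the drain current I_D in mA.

Saturation; I_D = 14.7 mA

V_ov = V_GS − V_TN = 3.55 − 1.43 = 2.12 V.
Since V_DS = 5.36 V ≥ V_ov = 2.12 V, the device is in saturation.
I_D = ½ k_n V_ov² = 0.5 × 6.55 × 2.12² = 14.7 mA.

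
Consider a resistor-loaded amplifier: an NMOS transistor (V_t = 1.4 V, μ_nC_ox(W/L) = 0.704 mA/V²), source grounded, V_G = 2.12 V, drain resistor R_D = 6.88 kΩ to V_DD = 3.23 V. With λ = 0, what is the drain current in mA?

V_GS = V_G = 2.12 V, so V_ov = 2.12 − 1.4 = 0.72 V.
Assume saturation: I_D = ½ k_n V_ov² = 0.5 × 0.704 × 0.72² = 0.182 mA, giving V_DS = V_DD − I_D R_D = 3.23 − 0.182 × 6.88 = 1.97 V.
V_DS = 1.97 V ≥ V_ov = 0.72 V, confirming saturation.

I_D = 0.182 mA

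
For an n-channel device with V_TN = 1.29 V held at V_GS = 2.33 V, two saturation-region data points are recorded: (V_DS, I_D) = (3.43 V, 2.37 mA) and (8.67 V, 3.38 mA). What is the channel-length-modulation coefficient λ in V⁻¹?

With V_GS fixed, I_D ∝ (1 + λ V_DS) in saturation, so I_D2/I_D1 = (1 + λ V_DS2)/(1 + λ V_DS1).
3.38/2.37 = 1.426 = (1 + 8.67 λ)/(1 + 3.43 λ).
Solving: λ (I_D1 V_DS2 − I_D2 V_DS1) = I_D2 − I_D1, so λ = (3.38 − 2.37) / (2.37 × 8.67 − 3.38 × 3.43) = 1.01 / 8.95 = 0.113 V⁻¹.

λ = 0.113 V⁻¹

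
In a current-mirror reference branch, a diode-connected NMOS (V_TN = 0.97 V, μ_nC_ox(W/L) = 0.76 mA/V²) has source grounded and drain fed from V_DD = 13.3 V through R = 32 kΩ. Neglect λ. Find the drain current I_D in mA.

With gate tied to drain, V_GS = V_DS ≥ V_GS − V_TN, so the device is in saturation.
KCL at the drain: ½ k_n (V_GS − V_TN)² = (V_DD − V_GS)/R.
Let x = V_GS − 0.97. Then 12.2 x² + x − 12.33 = 0, giving x = 0.967 V (positive root), so V_GS = 1.94 V.
I_D = (V_DD − V_GS)/R = (13.3 − 1.94) / 32 = 0.355 mA.

I_D = 0.355 mA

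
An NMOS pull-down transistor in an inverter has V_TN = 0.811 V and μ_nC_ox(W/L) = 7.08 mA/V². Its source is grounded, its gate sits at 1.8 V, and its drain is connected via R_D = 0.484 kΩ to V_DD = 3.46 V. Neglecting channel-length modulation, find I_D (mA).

I_D = 3.46 mA

V_GS = V_G = 1.8 V, so V_ov = 1.8 − 0.811 = 0.989 V.
Assume saturation: I_D = ½ k_n V_ov² = 0.5 × 7.08 × 0.989² = 3.46 mA, giving V_DS = V_DD − I_D R_D = 3.46 − 3.46 × 0.484 = 1.78 V.
V_DS = 1.78 V ≥ V_ov = 0.989 V, confirming saturation.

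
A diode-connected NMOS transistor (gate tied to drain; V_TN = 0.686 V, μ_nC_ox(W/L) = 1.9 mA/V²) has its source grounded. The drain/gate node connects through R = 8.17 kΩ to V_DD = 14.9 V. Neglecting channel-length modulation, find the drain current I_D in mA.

With gate tied to drain, V_GS = V_DS ≥ V_GS − V_TN, so the device is in saturation.
KCL at the drain: ½ k_n (V_GS − V_TN)² = (V_DD − V_GS)/R.
Let x = V_GS − 0.686. Then 7.76 x² + x − 14.21 = 0, giving x = 1.29 V (positive root), so V_GS = 1.98 V.
I_D = (V_DD − V_GS)/R = (14.9 − 1.98) / 8.17 = 1.58 mA.

I_D = 1.58 mA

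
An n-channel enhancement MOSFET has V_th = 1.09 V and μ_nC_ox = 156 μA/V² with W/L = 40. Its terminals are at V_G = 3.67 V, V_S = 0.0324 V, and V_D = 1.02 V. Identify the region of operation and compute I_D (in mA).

V_GS = V_G − V_S = 3.67 − 0.0324 = 3.64 V; V_DS = V_D − V_S = 1.02 − 0.0324 = 0.988 V.
k_n = μ_nC_ox · (W/L) = 6.24 mA/V².
V_ov = V_GS − V_th = 3.64 − 1.09 = 2.55 V.
Since V_DS = 0.988 V < V_ov = 2.55 V, the device is in the triode region.
I_D = k_n [V_ov · V_DS − ½ V_DS²] = 6.24 × [2.55 × 0.988 − 0.5 × 0.988²] = 12.7 mA.

Triode; I_D = 12.7 mA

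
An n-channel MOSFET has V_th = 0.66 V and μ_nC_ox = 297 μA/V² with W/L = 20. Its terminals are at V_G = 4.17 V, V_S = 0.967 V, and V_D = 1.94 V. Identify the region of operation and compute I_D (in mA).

Triode; I_D = 11.9 mA

V_GS = V_G − V_S = 4.17 − 0.967 = 3.2 V; V_DS = V_D − V_S = 1.94 − 0.967 = 0.973 V.
k_n = μ_nC_ox · (W/L) = 5.94 mA/V².
V_ov = V_GS − V_th = 3.2 − 0.66 = 2.54 V.
Since V_DS = 0.973 V < V_ov = 2.54 V, the device is in the triode region.
I_D = k_n [V_ov · V_DS − ½ V_DS²] = 5.94 × [2.54 × 0.973 − 0.5 × 0.973²] = 11.9 mA.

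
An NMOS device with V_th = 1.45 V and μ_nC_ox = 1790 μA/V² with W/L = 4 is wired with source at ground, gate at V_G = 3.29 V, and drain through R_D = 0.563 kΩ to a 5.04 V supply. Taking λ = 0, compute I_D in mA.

V_GS = V_G = 3.29 V, so V_ov = 3.29 − 1.45 = 1.84 V.
k_n = μ_nC_ox · (W/L) = 7.16 mA/V².
Assume saturation: I_D = ½ k_n V_ov² = 0.5 × 7.16 × 1.84² = 12.1 mA, giving V_DS = V_DD − I_D R_D = 5.04 − 12.1 × 0.563 = -1.78 V.
But -1.78 V < V_ov = 1.84 V, so the device is actually in triode.
In triode I_D = k_n[V_ov V_DS − ½ V_DS²] and I_D = (V_DD − V_DS)/R_D. Equating: 2.02 V_DS² − 8.417 V_DS + 5.04 = 0, giving V_DS = 0.724 V (the root below V_ov).
I_D = (5.04 − 0.724) / 0.563 = 7.67 mA.

I_D = 7.67 mA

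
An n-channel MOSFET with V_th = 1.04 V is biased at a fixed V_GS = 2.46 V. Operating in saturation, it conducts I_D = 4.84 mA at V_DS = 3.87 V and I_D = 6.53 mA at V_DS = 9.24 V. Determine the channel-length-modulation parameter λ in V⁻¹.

With V_GS fixed, I_D ∝ (1 + λ V_DS) in saturation, so I_D2/I_D1 = (1 + λ V_DS2)/(1 + λ V_DS1).
6.53/4.84 = 1.349 = (1 + 9.24 λ)/(1 + 3.87 λ).
Solving: λ (I_D1 V_DS2 − I_D2 V_DS1) = I_D2 − I_D1, so λ = (6.53 − 4.84) / (4.84 × 9.24 − 6.53 × 3.87) = 1.69 / 19.5 = 0.0869 V⁻¹.

λ = 0.0869 V⁻¹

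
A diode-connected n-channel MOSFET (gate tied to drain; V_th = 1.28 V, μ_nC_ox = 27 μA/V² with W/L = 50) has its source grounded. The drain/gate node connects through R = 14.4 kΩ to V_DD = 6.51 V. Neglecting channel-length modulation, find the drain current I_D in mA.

With gate tied to drain, V_GS = V_DS ≥ V_GS − V_th, so the device is in saturation.
k_n = μ_nC_ox · (W/L) = 1.35 mA/V².
KCL at the drain: ½ k_n (V_GS − V_th)² = (V_DD − V_GS)/R.
Let x = V_GS − 1.28. Then 9.72 x² + x − 5.23 = 0, giving x = 0.684 V (positive root), so V_GS = 1.96 V.
I_D = (V_DD − V_GS)/R = (6.51 − 1.96) / 14.4 = 0.316 mA.

I_D = 0.316 mA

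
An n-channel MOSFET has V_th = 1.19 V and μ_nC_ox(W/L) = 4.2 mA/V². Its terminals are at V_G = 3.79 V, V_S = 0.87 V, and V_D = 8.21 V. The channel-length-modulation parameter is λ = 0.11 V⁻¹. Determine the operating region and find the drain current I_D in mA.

V_GS = V_G − V_S = 3.79 − 0.87 = 2.92 V; V_DS = V_D − V_S = 8.21 − 0.87 = 7.34 V.
V_ov = V_GS − V_th = 2.92 − 1.19 = 1.73 V.
Since V_DS = 7.34 V ≥ V_ov = 1.73 V, the device is in saturation.
I_D = ½ k_n V_ov² (1 + λ V_DS) = 0.5 × 4.2 × 1.73² × (1 + 0.11 × 7.34) = 11.4 mA.

Saturation; I_D = 11.4 mA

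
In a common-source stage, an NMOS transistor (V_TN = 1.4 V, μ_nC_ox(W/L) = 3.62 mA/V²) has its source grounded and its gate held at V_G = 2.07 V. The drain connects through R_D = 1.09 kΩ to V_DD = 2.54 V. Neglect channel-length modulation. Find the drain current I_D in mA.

I_D = 0.813 mA

V_GS = V_G = 2.07 V, so V_ov = 2.07 − 1.4 = 0.67 V.
Assume saturation: I_D = ½ k_n V_ov² = 0.5 × 3.62 × 0.67² = 0.813 mA, giving V_DS = V_DD − I_D R_D = 2.54 − 0.813 × 1.09 = 1.65 V.
V_DS = 1.65 V ≥ V_ov = 0.67 V, confirming saturation.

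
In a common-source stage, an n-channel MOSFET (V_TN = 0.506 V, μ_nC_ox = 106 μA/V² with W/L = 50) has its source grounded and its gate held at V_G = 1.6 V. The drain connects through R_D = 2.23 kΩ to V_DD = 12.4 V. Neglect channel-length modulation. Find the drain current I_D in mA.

I_D = 3.17 mA

V_GS = V_G = 1.6 V, so V_ov = 1.6 − 0.506 = 1.09 V.
k_n = μ_nC_ox · (W/L) = 5.3 mA/V².
Assume saturation: I_D = ½ k_n V_ov² = 0.5 × 5.3 × 1.09² = 3.17 mA, giving V_DS = V_DD − I_D R_D = 12.4 − 3.17 × 2.23 = 5.33 V.
V_DS = 5.33 V ≥ V_ov = 1.09 V, confirming saturation.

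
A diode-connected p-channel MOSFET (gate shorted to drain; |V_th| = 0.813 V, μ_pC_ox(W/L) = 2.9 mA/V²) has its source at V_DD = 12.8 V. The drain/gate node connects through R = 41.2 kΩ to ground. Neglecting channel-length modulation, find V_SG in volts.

With gate tied to drain, V_SG = V_SD ≥ V_SG − |V_th|, so the device is in saturation.
KCL at the drain: ½ k_p (V_SG − |V_th|)² = (V_DD − V_SG)/R.
Let x = V_SG − 0.813. Then 59.7 x² + x − 11.99 = 0, giving x = 0.44 V (positive root), so V_SG = 1.25 V.
I_D = (V_DD − V_SG)/R = (12.8 − 1.25) / 41.2 = 0.28 mA.

V_SG = 1.25 V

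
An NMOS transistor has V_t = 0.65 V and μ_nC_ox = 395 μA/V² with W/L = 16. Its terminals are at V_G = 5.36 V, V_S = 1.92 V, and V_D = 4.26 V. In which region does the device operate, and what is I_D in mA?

Triode; I_D = 24.0 mA

V_GS = V_G − V_S = 5.36 − 1.92 = 3.44 V; V_DS = V_D − V_S = 4.26 − 1.92 = 2.34 V.
k_n = μ_nC_ox · (W/L) = 6.32 mA/V².
V_ov = V_GS − V_t = 3.44 − 0.65 = 2.79 V.
Since V_DS = 2.34 V < V_ov = 2.79 V, the device is in the triode region.
I_D = k_n [V_ov · V_DS − ½ V_DS²] = 6.32 × [2.79 × 2.34 − 0.5 × 2.34²] = 24 mA.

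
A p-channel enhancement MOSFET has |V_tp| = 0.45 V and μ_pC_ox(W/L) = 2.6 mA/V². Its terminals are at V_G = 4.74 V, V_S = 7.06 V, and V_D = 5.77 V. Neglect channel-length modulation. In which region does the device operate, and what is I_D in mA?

V_SG = V_S − V_G = 7.06 − 4.74 = 2.32 V; V_SD = V_S − V_D = 7.06 − 5.77 = 1.29 V.
V_ov = V_SG − |V_tp| = 2.32 − 0.45 = 1.87 V.
Since V_SD = 1.29 V < V_ov = 1.87 V, the device is in the triode region.
I_D = k_p [V_ov · V_SD − ½ V_SD²] = 2.6 × [1.87 × 1.29 − 0.5 × 1.29²] = 4.11 mA.

Triode; I_D = 4.11 mA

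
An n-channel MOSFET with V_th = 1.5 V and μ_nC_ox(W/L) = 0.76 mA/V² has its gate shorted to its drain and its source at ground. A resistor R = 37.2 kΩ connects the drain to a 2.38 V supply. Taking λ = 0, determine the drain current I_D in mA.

I_D = 0.0178 mA

With gate tied to drain, V_GS = V_DS ≥ V_GS − V_th, so the device is in saturation.
KCL at the drain: ½ k_n (V_GS − V_th)² = (V_DD − V_GS)/R.
Let x = V_GS − 1.5. Then 14.1 x² + x − 0.88 = 0, giving x = 0.217 V (positive root), so V_GS = 1.72 V.
I_D = (V_DD − V_GS)/R = (2.38 − 1.72) / 37.2 = 0.0178 mA.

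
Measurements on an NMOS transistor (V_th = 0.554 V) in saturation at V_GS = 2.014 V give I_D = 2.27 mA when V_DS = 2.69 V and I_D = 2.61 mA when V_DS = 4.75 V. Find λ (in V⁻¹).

With V_GS fixed, I_D ∝ (1 + λ V_DS) in saturation, so I_D2/I_D1 = (1 + λ V_DS2)/(1 + λ V_DS1).
2.61/2.27 = 1.15 = (1 + 4.75 λ)/(1 + 2.69 λ).
Solving: λ (I_D1 V_DS2 − I_D2 V_DS1) = I_D2 − I_D1, so λ = (2.61 − 2.27) / (2.27 × 4.75 − 2.61 × 2.69) = 0.34 / 3.76 = 0.0904 V⁻¹.

λ = 0.0904 V⁻¹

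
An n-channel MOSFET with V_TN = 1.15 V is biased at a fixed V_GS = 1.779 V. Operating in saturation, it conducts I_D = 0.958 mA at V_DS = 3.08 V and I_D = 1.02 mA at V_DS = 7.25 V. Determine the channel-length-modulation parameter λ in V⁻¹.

λ = 0.0163 V⁻¹

With V_GS fixed, I_D ∝ (1 + λ V_DS) in saturation, so I_D2/I_D1 = (1 + λ V_DS2)/(1 + λ V_DS1).
1.02/0.958 = 1.065 = (1 + 7.25 λ)/(1 + 3.08 λ).
Solving: λ (I_D1 V_DS2 − I_D2 V_DS1) = I_D2 − I_D1, so λ = (1.02 − 0.958) / (0.958 × 7.25 − 1.02 × 3.08) = 0.062 / 3.8 = 0.0163 V⁻¹.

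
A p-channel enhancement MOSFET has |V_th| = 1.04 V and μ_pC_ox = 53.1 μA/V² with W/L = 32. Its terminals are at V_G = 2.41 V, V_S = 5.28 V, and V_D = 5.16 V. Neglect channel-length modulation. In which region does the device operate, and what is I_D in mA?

V_SG = V_S − V_G = 5.28 − 2.41 = 2.87 V; V_SD = V_S − V_D = 5.28 − 5.16 = 0.12 V.
k_p = μ_pC_ox · (W/L) = 1.699 mA/V².
V_ov = V_SG − |V_th| = 2.87 − 1.04 = 1.83 V.
Since V_SD = 0.12 V < V_ov = 1.83 V, the device is in the triode region.
I_D = k_p [V_ov · V_SD − ½ V_SD²] = 1.699 × [1.83 × 0.12 − 0.5 × 0.12²] = 0.361 mA.

Triode; I_D = 0.361 mA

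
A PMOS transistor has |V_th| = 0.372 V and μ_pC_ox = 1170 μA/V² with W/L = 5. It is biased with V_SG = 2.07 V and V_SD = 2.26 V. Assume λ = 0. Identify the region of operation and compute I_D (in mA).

Saturation; I_D = 8.43 mA

k_p = μ_pC_ox · (W/L) = 5.85 mA/V².
V_ov = V_SG − |V_th| = 2.07 − 0.372 = 1.7 V.
Since V_SD = 2.26 V ≥ V_ov = 1.7 V, the device is in saturation.
I_D = ½ k_p V_ov² = 0.5 × 5.85 × 1.7² = 8.43 mA.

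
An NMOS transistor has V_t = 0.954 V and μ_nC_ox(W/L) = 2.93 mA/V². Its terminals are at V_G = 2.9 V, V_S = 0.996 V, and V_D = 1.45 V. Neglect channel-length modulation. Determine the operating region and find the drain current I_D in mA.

Triode; I_D = 0.962 mA

V_GS = V_G − V_S = 2.9 − 0.996 = 1.9 V; V_DS = V_D − V_S = 1.45 − 0.996 = 0.454 V.
V_ov = V_GS − V_t = 1.9 − 0.954 = 0.95 V.
Since V_DS = 0.454 V < V_ov = 0.95 V, the device is in the triode region.
I_D = k_n [V_ov · V_DS − ½ V_DS²] = 2.93 × [0.95 × 0.454 − 0.5 × 0.454²] = 0.962 mA.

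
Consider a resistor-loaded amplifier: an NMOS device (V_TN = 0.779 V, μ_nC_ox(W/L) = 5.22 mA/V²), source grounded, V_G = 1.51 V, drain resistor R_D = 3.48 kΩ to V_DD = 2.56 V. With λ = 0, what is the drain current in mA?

I_D = 0.676 mA

V_GS = V_G = 1.51 V, so V_ov = 1.51 − 0.779 = 0.731 V.
Assume saturation: I_D = ½ k_n V_ov² = 0.5 × 5.22 × 0.731² = 1.39 mA, giving V_DS = V_DD − I_D R_D = 2.56 − 1.39 × 3.48 = -2.29 V.
But -2.29 V < V_ov = 0.731 V, so the device is actually in triode.
In triode I_D = k_n[V_ov V_DS − ½ V_DS²] and I_D = (V_DD − V_DS)/R_D. Equating: 9.08 V_DS² − 14.28 V_DS + 2.56 = 0, giving V_DS = 0.206 V (the root below V_ov).
I_D = (2.56 − 0.206) / 3.48 = 0.676 mA.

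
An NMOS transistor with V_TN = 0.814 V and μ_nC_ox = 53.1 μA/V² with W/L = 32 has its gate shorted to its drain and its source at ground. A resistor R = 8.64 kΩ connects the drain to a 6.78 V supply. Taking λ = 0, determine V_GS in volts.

With gate tied to drain, V_GS = V_DS ≥ V_GS − V_TN, so the device is in saturation.
k_n = μ_nC_ox · (W/L) = 1.699 mA/V².
KCL at the drain: ½ k_n (V_GS − V_TN)² = (V_DD − V_GS)/R.
Let x = V_GS − 0.814. Then 7.34 x² + x − 5.966 = 0, giving x = 0.836 V (positive root), so V_GS = 1.65 V.
I_D = (V_DD − V_GS)/R = (6.78 − 1.65) / 8.64 = 0.594 mA.

V_GS = 1.65 V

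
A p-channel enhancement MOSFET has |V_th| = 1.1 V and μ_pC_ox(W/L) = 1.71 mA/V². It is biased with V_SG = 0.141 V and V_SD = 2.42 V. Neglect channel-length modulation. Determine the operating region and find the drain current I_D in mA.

Cutoff; I_D = 0 mA

V_SG = 0.141 V < |V_th| = 1.1 V, so the transistor is in cutoff.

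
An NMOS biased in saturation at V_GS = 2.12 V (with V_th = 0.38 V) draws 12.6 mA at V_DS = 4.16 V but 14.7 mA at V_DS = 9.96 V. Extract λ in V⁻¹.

With V_GS fixed, I_D ∝ (1 + λ V_DS) in saturation, so I_D2/I_D1 = (1 + λ V_DS2)/(1 + λ V_DS1).
14.7/12.6 = 1.167 = (1 + 9.96 λ)/(1 + 4.16 λ).
Solving: λ (I_D1 V_DS2 − I_D2 V_DS1) = I_D2 − I_D1, so λ = (14.7 − 12.6) / (12.6 × 9.96 − 14.7 × 4.16) = 2.1 / 64.3 = 0.0326 V⁻¹.

λ = 0.0326 V⁻¹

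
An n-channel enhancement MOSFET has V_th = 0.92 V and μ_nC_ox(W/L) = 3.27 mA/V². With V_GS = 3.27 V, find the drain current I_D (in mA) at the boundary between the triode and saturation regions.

At the boundary V_DS = V_ov = V_GS − V_th = 3.27 − 0.92 = 2.35 V.
I_D = ½ k_n V_ov² = 0.5 × 3.27 × 2.35² = 9.03 mA.

I_D = 9.03 mA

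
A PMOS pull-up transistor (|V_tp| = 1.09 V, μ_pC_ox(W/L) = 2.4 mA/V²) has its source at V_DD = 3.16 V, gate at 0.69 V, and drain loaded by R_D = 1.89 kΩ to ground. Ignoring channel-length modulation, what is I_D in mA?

V_SG = V_DD − V_G = 3.16 − 0.69 = 2.47 V, so V_ov = 2.47 − 1.09 = 1.38 V.
Assume saturation: I_D = ½ k_p V_ov² = 0.5 × 2.4 × 1.38² = 2.29 mA, giving V_SD = V_DD − I_D R_D = 3.16 − 2.29 × 1.89 = -1.16 V.
But -1.16 V < V_ov = 1.38 V, so the device is actually in triode.
In triode I_D = k_p[V_ov V_SD − ½ V_SD²] and I_D = (V_DD − V_SD)/R_D. Equating: 2.27 V_SD² − 7.26 V_SD + 3.16 = 0, giving V_SD = 0.52 V (the root below V_ov).
I_D = (3.16 − 0.52) / 1.89 = 1.4 mA.

I_D = 1.40 mA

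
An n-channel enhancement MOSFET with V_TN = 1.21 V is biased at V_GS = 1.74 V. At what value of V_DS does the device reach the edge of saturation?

V_DS,sat = 0.530 V

The boundary between triode and saturation is V_DS = V_GS − V_TN = V_ov.
V_ov = 1.74 − 1.21 = 0.53 V.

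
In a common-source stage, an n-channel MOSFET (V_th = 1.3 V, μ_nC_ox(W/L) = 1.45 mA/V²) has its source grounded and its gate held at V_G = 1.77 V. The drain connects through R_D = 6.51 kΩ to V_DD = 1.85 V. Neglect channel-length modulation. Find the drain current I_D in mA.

I_D = 0.160 mA

V_GS = V_G = 1.77 V, so V_ov = 1.77 − 1.3 = 0.47 V.
Assume saturation: I_D = ½ k_n V_ov² = 0.5 × 1.45 × 0.47² = 0.16 mA, giving V_DS = V_DD − I_D R_D = 1.85 − 0.16 × 6.51 = 0.807 V.
V_DS = 0.807 V ≥ V_ov = 0.47 V, confirming saturation.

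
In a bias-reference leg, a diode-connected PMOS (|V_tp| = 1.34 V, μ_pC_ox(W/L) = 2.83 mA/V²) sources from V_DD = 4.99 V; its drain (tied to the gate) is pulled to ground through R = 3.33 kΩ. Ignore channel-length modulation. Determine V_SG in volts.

With gate tied to drain, V_SG = V_SD ≥ V_SG − |V_tp|, so the device is in saturation.
KCL at the drain: ½ k_p (V_SG − |V_tp|)² = (V_DD − V_SG)/R.
Let x = V_SG − 1.34. Then 4.71 x² + x − 3.65 = 0, giving x = 0.78 V (positive root), so V_SG = 2.12 V.
I_D = (V_DD − V_SG)/R = (4.99 − 2.12) / 3.33 = 0.862 mA.

V_SG = 2.12 V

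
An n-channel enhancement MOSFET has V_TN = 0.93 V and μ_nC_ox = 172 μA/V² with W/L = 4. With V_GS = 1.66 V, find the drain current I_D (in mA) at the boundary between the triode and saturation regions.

I_D = 0.183 mA

At the boundary V_DS = V_ov = V_GS − V_TN = 1.66 − 0.93 = 0.73 V.
k_n = μ_nC_ox · (W/L) = 0.688 mA/V².
I_D = ½ k_n V_ov² = 0.5 × 0.688 × 0.73² = 0.183 mA.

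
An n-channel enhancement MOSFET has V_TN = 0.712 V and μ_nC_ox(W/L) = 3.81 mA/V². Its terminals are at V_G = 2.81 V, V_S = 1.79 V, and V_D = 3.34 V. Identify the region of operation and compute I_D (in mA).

V_GS = V_G − V_S = 2.81 − 1.79 = 1.02 V; V_DS = V_D − V_S = 3.34 − 1.79 = 1.55 V.
V_ov = V_GS − V_TN = 1.02 − 0.712 = 0.308 V.
Since V_DS = 1.55 V ≥ V_ov = 0.308 V, the device is in saturation.
I_D = ½ k_n V_ov² = 0.5 × 3.81 × 0.308² = 0.181 mA.

Saturation; I_D = 0.181 mA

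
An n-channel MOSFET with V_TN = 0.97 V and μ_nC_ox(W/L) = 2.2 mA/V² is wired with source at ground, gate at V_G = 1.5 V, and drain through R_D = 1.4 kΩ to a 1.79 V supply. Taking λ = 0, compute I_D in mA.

V_GS = V_G = 1.5 V, so V_ov = 1.5 − 0.97 = 0.53 V.
Assume saturation: I_D = ½ k_n V_ov² = 0.5 × 2.2 × 0.53² = 0.309 mA, giving V_DS = V_DD − I_D R_D = 1.79 − 0.309 × 1.4 = 1.36 V.
V_DS = 1.36 V ≥ V_ov = 0.53 V, confirming saturation.

I_D = 0.309 mA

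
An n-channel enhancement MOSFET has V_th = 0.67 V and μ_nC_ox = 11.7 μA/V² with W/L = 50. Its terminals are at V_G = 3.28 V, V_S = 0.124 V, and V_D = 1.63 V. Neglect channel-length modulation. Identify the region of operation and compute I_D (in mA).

V_GS = V_G − V_S = 3.28 − 0.124 = 3.16 V; V_DS = V_D − V_S = 1.63 − 0.124 = 1.51 V.
k_n = μ_nC_ox · (W/L) = 0.585 mA/V².
V_ov = V_GS − V_th = 3.16 − 0.67 = 2.49 V.
Since V_DS = 1.51 V < V_ov = 2.49 V, the device is in the triode region.
I_D = k_n [V_ov · V_DS − ½ V_DS²] = 0.585 × [2.49 × 1.51 − 0.5 × 1.51²] = 1.53 mA.

Triode; I_D = 1.53 mA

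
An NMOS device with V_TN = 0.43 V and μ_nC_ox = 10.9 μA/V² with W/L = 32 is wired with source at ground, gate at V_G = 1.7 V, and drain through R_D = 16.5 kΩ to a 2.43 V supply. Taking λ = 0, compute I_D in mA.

I_D = 0.127 mA

V_GS = V_G = 1.7 V, so V_ov = 1.7 − 0.43 = 1.27 V.
k_n = μ_nC_ox · (W/L) = 0.3488 mA/V².
Assume saturation: I_D = ½ k_n V_ov² = 0.5 × 0.3488 × 1.27² = 0.281 mA, giving V_DS = V_DD − I_D R_D = 2.43 − 0.281 × 16.5 = -2.21 V.
But -2.21 V < V_ov = 1.27 V, so the device is actually in triode.
In triode I_D = k_n[V_ov V_DS − ½ V_DS²] and I_D = (V_DD − V_DS)/R_D. Equating: 2.88 V_DS² − 8.309 V_DS + 2.43 = 0, giving V_DS = 0.33 V (the root below V_ov).
I_D = (2.43 − 0.33) / 16.5 = 0.127 mA.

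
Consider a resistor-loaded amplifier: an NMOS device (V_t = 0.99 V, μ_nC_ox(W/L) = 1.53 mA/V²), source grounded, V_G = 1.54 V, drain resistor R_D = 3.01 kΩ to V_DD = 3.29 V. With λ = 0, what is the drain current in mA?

V_GS = V_G = 1.54 V, so V_ov = 1.54 − 0.99 = 0.55 V.
Assume saturation: I_D = ½ k_n V_ov² = 0.5 × 1.53 × 0.55² = 0.231 mA, giving V_DS = V_DD − I_D R_D = 3.29 − 0.231 × 3.01 = 2.59 V.
V_DS = 2.59 V ≥ V_ov = 0.55 V, confirming saturation.

I_D = 0.231 mA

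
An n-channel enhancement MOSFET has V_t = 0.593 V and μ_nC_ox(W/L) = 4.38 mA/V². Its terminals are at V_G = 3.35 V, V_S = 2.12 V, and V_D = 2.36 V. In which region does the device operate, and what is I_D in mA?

V_GS = V_G − V_S = 3.35 − 2.12 = 1.23 V; V_DS = V_D − V_S = 2.36 − 2.12 = 0.24 V.
V_ov = V_GS − V_t = 1.23 − 0.593 = 0.637 V.
Since V_DS = 0.24 V < V_ov = 0.637 V, the device is in the triode region.
I_D = k_n [V_ov · V_DS − ½ V_DS²] = 4.38 × [0.637 × 0.24 − 0.5 × 0.24²] = 0.543 mA.

Triode; I_D = 0.543 mA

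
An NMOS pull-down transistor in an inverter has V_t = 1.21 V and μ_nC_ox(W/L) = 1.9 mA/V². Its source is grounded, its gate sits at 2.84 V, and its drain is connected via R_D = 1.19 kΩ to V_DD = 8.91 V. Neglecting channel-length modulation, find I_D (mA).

V_GS = V_G = 2.84 V, so V_ov = 2.84 − 1.21 = 1.63 V.
Assume saturation: I_D = ½ k_n V_ov² = 0.5 × 1.9 × 1.63² = 2.52 mA, giving V_DS = V_DD − I_D R_D = 8.91 − 2.52 × 1.19 = 5.91 V.
V_DS = 5.91 V ≥ V_ov = 1.63 V, confirming saturation.

I_D = 2.52 mA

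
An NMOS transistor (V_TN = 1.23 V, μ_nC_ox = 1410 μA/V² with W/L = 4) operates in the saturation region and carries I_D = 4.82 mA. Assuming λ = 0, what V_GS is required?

V_GS = 2.54 V

k_n = μ_nC_ox · (W/L) = 5.64 mA/V².
In saturation I_D = ½ k_n (V_GS − V_TN)², so V_GS − V_TN = √(2 I_D / k_n) = √(2 × 4.82 / 5.64) = 1.31 V.
V_GS = 1.23 + 1.31 = 2.54 V.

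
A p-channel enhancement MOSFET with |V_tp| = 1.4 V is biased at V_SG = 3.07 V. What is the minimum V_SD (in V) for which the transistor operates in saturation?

The boundary between triode and saturation is V_SD = V_SG − |V_tp| = V_ov.
V_ov = 3.07 − 1.4 = 1.67 V.

V_SD,sat = 1.67 V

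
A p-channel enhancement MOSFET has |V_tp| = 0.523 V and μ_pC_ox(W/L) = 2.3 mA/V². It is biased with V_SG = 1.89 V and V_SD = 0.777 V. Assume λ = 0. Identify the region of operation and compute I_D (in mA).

V_ov = V_SG − |V_tp| = 1.89 − 0.523 = 1.37 V.
Since V_SD = 0.777 V < V_ov = 1.37 V, the device is in the triode region.
I_D = k_p [V_ov · V_SD − ½ V_SD²] = 2.3 × [1.37 × 0.777 − 0.5 × 0.777²] = 1.75 mA.

Triode; I_D = 1.75 mA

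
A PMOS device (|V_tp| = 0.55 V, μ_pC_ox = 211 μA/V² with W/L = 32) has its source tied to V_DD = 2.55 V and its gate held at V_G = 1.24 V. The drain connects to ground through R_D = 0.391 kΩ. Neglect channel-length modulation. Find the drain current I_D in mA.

I_D = 1.95 mA

V_SG = V_DD − V_G = 2.55 − 1.24 = 1.31 V, so V_ov = 1.31 − 0.55 = 0.76 V.
k_p = μ_pC_ox · (W/L) = 6.752 mA/V².
Assume saturation: I_D = ½ k_p V_ov² = 0.5 × 6.752 × 0.76² = 1.95 mA, giving V_SD = V_DD − I_D R_D = 2.55 − 1.95 × 0.391 = 1.79 V.
V_SD = 1.79 V ≥ V_ov = 0.76 V, confirming saturation.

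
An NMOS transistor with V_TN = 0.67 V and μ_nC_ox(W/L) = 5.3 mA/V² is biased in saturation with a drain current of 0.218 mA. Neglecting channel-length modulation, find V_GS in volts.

In saturation I_D = ½ k_n (V_GS − V_TN)², so V_GS − V_TN = √(2 I_D / k_n) = √(2 × 0.218 / 5.3) = 0.287 V.
V_GS = 0.67 + 0.287 = 0.957 V.

V_GS = 0.957 V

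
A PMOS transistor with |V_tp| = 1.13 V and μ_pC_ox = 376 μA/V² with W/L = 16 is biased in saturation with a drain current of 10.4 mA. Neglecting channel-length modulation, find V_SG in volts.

V_SG = 2.99 V

k_p = μ_pC_ox · (W/L) = 6.016 mA/V².
In saturation I_D = ½ k_p (V_SG − |V_tp|)², so V_SG − |V_tp| = √(2 I_D / k_p) = √(2 × 10.4 / 6.016) = 1.86 V.
V_SG = 1.13 + 1.86 = 2.99 V.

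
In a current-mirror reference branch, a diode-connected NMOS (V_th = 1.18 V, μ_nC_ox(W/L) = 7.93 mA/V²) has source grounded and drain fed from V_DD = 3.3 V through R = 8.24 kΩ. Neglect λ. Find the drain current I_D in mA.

With gate tied to drain, V_GS = V_DS ≥ V_GS − V_th, so the device is in saturation.
KCL at the drain: ½ k_n (V_GS − V_th)² = (V_DD − V_GS)/R.
Let x = V_GS − 1.18. Then 32.7 x² + x − 2.12 = 0, giving x = 0.24 V (positive root), so V_GS = 1.42 V.
I_D = (V_DD − V_GS)/R = (3.3 − 1.42) / 8.24 = 0.228 mA.

I_D = 0.228 mA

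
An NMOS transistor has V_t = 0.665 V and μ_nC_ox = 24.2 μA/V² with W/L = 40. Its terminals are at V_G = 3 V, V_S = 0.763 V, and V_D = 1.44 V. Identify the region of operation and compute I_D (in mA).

V_GS = V_G − V_S = 3 − 0.763 = 2.24 V; V_DS = V_D − V_S = 1.44 − 0.763 = 0.677 V.
k_n = μ_nC_ox · (W/L) = 0.968 mA/V².
V_ov = V_GS − V_t = 2.24 − 0.665 = 1.57 V.
Since V_DS = 0.677 V < V_ov = 1.57 V, the device is in the triode region.
I_D = k_n [V_ov · V_DS − ½ V_DS²] = 0.968 × [1.57 × 0.677 − 0.5 × 0.677²] = 0.808 mA.

Triode; I_D = 0.808 mA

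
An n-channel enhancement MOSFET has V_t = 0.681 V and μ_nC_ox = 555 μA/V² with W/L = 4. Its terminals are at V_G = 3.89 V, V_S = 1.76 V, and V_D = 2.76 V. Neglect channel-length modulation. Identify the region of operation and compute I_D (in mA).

Triode; I_D = 2.11 mA

V_GS = V_G − V_S = 3.89 − 1.76 = 2.13 V; V_DS = V_D − V_S = 2.76 − 1.76 = 1 V.
k_n = μ_nC_ox · (W/L) = 2.22 mA/V².
V_ov = V_GS − V_t = 2.13 − 0.681 = 1.45 V.
Since V_DS = 1 V < V_ov = 1.45 V, the device is in the triode region.
I_D = k_n [V_ov · V_DS − ½ V_DS²] = 2.22 × [1.45 × 1 − 0.5 × 1²] = 2.11 mA.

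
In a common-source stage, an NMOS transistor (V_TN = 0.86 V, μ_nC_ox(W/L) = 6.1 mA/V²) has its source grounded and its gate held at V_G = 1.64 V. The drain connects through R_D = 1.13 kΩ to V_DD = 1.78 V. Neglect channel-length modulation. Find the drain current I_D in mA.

V_GS = V_G = 1.64 V, so V_ov = 1.64 − 0.86 = 0.78 V.
Assume saturation: I_D = ½ k_n V_ov² = 0.5 × 6.1 × 0.78² = 1.86 mA, giving V_DS = V_DD − I_D R_D = 1.78 − 1.86 × 1.13 = -0.317 V.
But -0.317 V < V_ov = 0.78 V, so the device is actually in triode.
In triode I_D = k_n[V_ov V_DS − ½ V_DS²] and I_D = (V_DD − V_DS)/R_D. Equating: 3.45 V_DS² − 6.377 V_DS + 1.78 = 0, giving V_DS = 0.343 V (the root below V_ov).
I_D = (1.78 − 0.343) / 1.13 = 1.27 mA.

I_D = 1.27 mA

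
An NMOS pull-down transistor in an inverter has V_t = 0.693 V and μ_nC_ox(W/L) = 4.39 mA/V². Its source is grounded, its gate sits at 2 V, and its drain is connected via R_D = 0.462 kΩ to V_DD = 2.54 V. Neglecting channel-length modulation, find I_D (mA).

I_D = 3.46 mA

V_GS = V_G = 2 V, so V_ov = 2 − 0.693 = 1.31 V.
Assume saturation: I_D = ½ k_n V_ov² = 0.5 × 4.39 × 1.31² = 3.75 mA, giving V_DS = V_DD − I_D R_D = 2.54 − 3.75 × 0.462 = 0.808 V.
But 0.808 V < V_ov = 1.31 V, so the device is actually in triode.
In triode I_D = k_n[V_ov V_DS − ½ V_DS²] and I_D = (V_DD − V_DS)/R_D. Equating: 1.01 V_DS² − 3.651 V_DS + 2.54 = 0, giving V_DS = 0.942 V (the root below V_ov).
I_D = (2.54 − 0.942) / 0.462 = 3.46 mA.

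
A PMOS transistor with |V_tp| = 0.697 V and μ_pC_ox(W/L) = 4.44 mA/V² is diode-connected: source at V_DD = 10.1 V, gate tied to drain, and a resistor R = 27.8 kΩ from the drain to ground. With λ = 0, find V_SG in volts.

V_SG = 1.08 V

With gate tied to drain, V_SG = V_SD ≥ V_SG − |V_tp|, so the device is in saturation.
KCL at the drain: ½ k_p (V_SG − |V_tp|)² = (V_DD − V_SG)/R.
Let x = V_SG − 0.697. Then 61.7 x² + x − 9.403 = 0, giving x = 0.382 V (positive root), so V_SG = 1.08 V.
I_D = (V_DD − V_SG)/R = (10.1 − 1.08) / 27.8 = 0.324 mA.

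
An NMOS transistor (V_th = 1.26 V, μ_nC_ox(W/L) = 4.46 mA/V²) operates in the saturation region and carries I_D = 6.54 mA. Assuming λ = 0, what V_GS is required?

V_GS = 2.97 V

In saturation I_D = ½ k_n (V_GS − V_th)², so V_GS − V_th = √(2 I_D / k_n) = √(2 × 6.54 / 4.46) = 1.71 V.
V_GS = 1.26 + 1.71 = 2.97 V.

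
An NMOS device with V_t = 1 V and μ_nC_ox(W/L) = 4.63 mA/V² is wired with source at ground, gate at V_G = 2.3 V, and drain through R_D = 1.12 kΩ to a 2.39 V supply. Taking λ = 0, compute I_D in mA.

I_D = 1.82 mA

V_GS = V_G = 2.3 V, so V_ov = 2.3 − 1 = 1.3 V.
Assume saturation: I_D = ½ k_n V_ov² = 0.5 × 4.63 × 1.3² = 3.91 mA, giving V_DS = V_DD − I_D R_D = 2.39 − 3.91 × 1.12 = -1.99 V.
But -1.99 V < V_ov = 1.3 V, so the device is actually in triode.
In triode I_D = k_n[V_ov V_DS − ½ V_DS²] and I_D = (V_DD − V_DS)/R_D. Equating: 2.59 V_DS² − 7.741 V_DS + 2.39 = 0, giving V_DS = 0.35 V (the root below V_ov).
I_D = (2.39 − 0.35) / 1.12 = 1.82 mA.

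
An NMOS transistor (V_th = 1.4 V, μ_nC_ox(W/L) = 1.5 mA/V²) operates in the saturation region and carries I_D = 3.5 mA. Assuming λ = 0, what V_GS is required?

In saturation I_D = ½ k_n (V_GS − V_th)², so V_GS − V_th = √(2 I_D / k_n) = √(2 × 3.5 / 1.5) = 2.16 V.
V_GS = 1.4 + 2.16 = 3.56 V.

V_GS = 3.56 V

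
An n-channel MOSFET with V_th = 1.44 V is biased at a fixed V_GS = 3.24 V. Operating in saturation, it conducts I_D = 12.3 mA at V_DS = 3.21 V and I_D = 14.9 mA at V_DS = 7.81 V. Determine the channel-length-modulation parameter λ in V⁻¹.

With V_GS fixed, I_D ∝ (1 + λ V_DS) in saturation, so I_D2/I_D1 = (1 + λ V_DS2)/(1 + λ V_DS1).
14.9/12.3 = 1.211 = (1 + 7.81 λ)/(1 + 3.21 λ).
Solving: λ (I_D1 V_DS2 − I_D2 V_DS1) = I_D2 − I_D1, so λ = (14.9 − 12.3) / (12.3 × 7.81 − 14.9 × 3.21) = 2.6 / 48.2 = 0.0539 V⁻¹.

λ = 0.0539 V⁻¹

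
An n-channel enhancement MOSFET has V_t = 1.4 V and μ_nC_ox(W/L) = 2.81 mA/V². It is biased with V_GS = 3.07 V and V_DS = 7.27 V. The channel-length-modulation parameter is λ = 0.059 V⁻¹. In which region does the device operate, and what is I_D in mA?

V_ov = V_GS − V_t = 3.07 − 1.4 = 1.67 V.
Since V_DS = 7.27 V ≥ V_ov = 1.67 V, the device is in saturation.
I_D = ½ k_n V_ov² (1 + λ V_DS) = 0.5 × 2.81 × 1.67² × (1 + 0.059 × 7.27) = 5.6 mA.

Saturation; I_D = 5.60 mA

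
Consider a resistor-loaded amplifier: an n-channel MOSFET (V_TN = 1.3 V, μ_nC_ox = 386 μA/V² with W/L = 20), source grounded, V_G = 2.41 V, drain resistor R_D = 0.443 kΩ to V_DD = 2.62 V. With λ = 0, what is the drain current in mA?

V_GS = V_G = 2.41 V, so V_ov = 2.41 − 1.3 = 1.11 V.
k_n = μ_nC_ox · (W/L) = 7.72 mA/V².
Assume saturation: I_D = ½ k_n V_ov² = 0.5 × 7.72 × 1.11² = 4.76 mA, giving V_DS = V_DD − I_D R_D = 2.62 − 4.76 × 0.443 = 0.513 V.
But 0.513 V < V_ov = 1.11 V, so the device is actually in triode.
In triode I_D = k_n[V_ov V_DS − ½ V_DS²] and I_D = (V_DD − V_DS)/R_D. Equating: 1.71 V_DS² − 4.796 V_DS + 2.62 = 0, giving V_DS = 0.743 V (the root below V_ov).
I_D = (2.62 − 0.743) / 0.443 = 4.24 mA.

I_D = 4.24 mA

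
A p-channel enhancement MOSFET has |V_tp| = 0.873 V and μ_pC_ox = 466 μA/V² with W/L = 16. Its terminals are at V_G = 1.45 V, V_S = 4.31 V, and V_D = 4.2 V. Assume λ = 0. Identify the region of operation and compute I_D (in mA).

V_SG = V_S − V_G = 4.31 − 1.45 = 2.86 V; V_SD = V_S − V_D = 4.31 − 4.2 = 0.11 V.
k_p = μ_pC_ox · (W/L) = 7.456 mA/V².
V_ov = V_SG − |V_tp| = 2.86 − 0.873 = 1.99 V.
Since V_SD = 0.11 V < V_ov = 1.99 V, the device is in the triode region.
I_D = k_p [V_ov · V_SD − ½ V_SD²] = 7.456 × [1.99 × 0.11 − 0.5 × 0.11²] = 1.58 mA.

Triode; I_D = 1.58 mA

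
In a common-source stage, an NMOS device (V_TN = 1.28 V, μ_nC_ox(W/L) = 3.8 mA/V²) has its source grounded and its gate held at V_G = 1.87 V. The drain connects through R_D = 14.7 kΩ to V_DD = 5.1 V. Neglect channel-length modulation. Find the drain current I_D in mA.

I_D = 0.335 mA

V_GS = V_G = 1.87 V, so V_ov = 1.87 − 1.28 = 0.59 V.
Assume saturation: I_D = ½ k_n V_ov² = 0.5 × 3.8 × 0.59² = 0.661 mA, giving V_DS = V_DD − I_D R_D = 5.1 − 0.661 × 14.7 = -4.62 V.
But -4.62 V < V_ov = 0.59 V, so the device is actually in triode.
In triode I_D = k_n[V_ov V_DS − ½ V_DS²] and I_D = (V_DD − V_DS)/R_D. Equating: 27.9 V_DS² − 33.96 V_DS + 5.1 = 0, giving V_DS = 0.176 V (the root below V_ov).
I_D = (5.1 − 0.176) / 14.7 = 0.335 mA.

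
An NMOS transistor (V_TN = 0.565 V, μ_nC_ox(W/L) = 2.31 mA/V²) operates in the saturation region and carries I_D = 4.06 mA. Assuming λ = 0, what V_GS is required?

In saturation I_D = ½ k_n (V_GS − V_TN)², so V_GS − V_TN = √(2 I_D / k_n) = √(2 × 4.06 / 2.31) = 1.87 V.
V_GS = 0.565 + 1.87 = 2.44 V.

V_GS = 2.44 V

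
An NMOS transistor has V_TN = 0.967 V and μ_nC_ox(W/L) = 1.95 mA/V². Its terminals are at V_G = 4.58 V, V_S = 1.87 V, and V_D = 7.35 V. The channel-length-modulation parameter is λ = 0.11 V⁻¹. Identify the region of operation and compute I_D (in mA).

V_GS = V_G − V_S = 4.58 − 1.87 = 2.71 V; V_DS = V_D − V_S = 7.35 − 1.87 = 5.48 V.
V_ov = V_GS − V_TN = 2.71 − 0.967 = 1.74 V.
Since V_DS = 5.48 V ≥ V_ov = 1.74 V, the device is in saturation.
I_D = ½ k_n V_ov² (1 + λ V_DS) = 0.5 × 1.95 × 1.74² × (1 + 0.11 × 5.48) = 4.75 mA.

Saturation; I_D = 4.75 mA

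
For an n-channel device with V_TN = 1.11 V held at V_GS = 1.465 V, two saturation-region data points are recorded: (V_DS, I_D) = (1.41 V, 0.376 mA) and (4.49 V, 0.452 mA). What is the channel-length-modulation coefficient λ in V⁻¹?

λ = 0.0723 V⁻¹

With V_GS fixed, I_D ∝ (1 + λ V_DS) in saturation, so I_D2/I_D1 = (1 + λ V_DS2)/(1 + λ V_DS1).
0.452/0.376 = 1.202 = (1 + 4.49 λ)/(1 + 1.41 λ).
Solving: λ (I_D1 V_DS2 − I_D2 V_DS1) = I_D2 − I_D1, so λ = (0.452 − 0.376) / (0.376 × 4.49 − 0.452 × 1.41) = 0.076 / 1.05 = 0.0723 V⁻¹.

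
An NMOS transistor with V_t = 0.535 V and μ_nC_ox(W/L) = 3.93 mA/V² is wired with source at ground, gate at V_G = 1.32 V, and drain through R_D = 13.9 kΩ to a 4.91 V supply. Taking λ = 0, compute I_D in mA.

I_D = 0.345 mA

V_GS = V_G = 1.32 V, so V_ov = 1.32 − 0.535 = 0.785 V.
Assume saturation: I_D = ½ k_n V_ov² = 0.5 × 3.93 × 0.785² = 1.21 mA, giving V_DS = V_DD − I_D R_D = 4.91 − 1.21 × 13.9 = -11.9 V.
But -11.9 V < V_ov = 0.785 V, so the device is actually in triode.
In triode I_D = k_n[V_ov V_DS − ½ V_DS²] and I_D = (V_DD − V_DS)/R_D. Equating: 27.3 V_DS² − 43.88 V_DS + 4.91 = 0, giving V_DS = 0.121 V (the root below V_ov).
I_D = (4.91 − 0.121) / 13.9 = 0.345 mA.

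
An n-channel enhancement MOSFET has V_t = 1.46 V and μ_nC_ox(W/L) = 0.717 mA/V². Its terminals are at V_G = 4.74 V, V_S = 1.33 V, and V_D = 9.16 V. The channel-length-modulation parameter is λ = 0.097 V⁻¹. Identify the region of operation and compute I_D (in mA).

V_GS = V_G − V_S = 4.74 − 1.33 = 3.41 V; V_DS = V_D − V_S = 9.16 − 1.33 = 7.83 V.
V_ov = V_GS − V_t = 3.41 − 1.46 = 1.95 V.
Since V_DS = 7.83 V ≥ V_ov = 1.95 V, the device is in saturation.
I_D = ½ k_n V_ov² (1 + λ V_DS) = 0.5 × 0.717 × 1.95² × (1 + 0.097 × 7.83) = 2.4 mA.

Saturation; I_D = 2.40 mA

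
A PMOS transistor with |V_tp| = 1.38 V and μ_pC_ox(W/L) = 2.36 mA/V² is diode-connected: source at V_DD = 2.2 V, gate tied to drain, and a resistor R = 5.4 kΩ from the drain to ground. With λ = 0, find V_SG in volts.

With gate tied to drain, V_SG = V_SD ≥ V_SG − |V_tp|, so the device is in saturation.
KCL at the drain: ½ k_p (V_SG − |V_tp|)² = (V_DD − V_SG)/R.
Let x = V_SG − 1.38. Then 6.37 x² + x − 0.82 = 0, giving x = 0.289 V (positive root), so V_SG = 1.67 V.
I_D = (V_DD − V_SG)/R = (2.2 − 1.67) / 5.4 = 0.0984 mA.

V_SG = 1.67 V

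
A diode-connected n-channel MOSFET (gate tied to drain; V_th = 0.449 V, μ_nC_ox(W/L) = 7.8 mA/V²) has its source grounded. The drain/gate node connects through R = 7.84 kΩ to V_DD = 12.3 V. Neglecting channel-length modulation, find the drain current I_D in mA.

I_D = 1.43 mA

With gate tied to drain, V_GS = V_DS ≥ V_GS − V_th, so the device is in saturation.
KCL at the drain: ½ k_n (V_GS − V_th)² = (V_DD − V_GS)/R.
Let x = V_GS − 0.449. Then 30.6 x² + x − 11.85 = 0, giving x = 0.606 V (positive root), so V_GS = 1.06 V.
I_D = (V_DD − V_GS)/R = (12.3 − 1.06) / 7.84 = 1.43 mA.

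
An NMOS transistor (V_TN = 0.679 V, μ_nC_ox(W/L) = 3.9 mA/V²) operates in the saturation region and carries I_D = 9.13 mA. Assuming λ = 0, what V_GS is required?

V_GS = 2.84 V

In saturation I_D = ½ k_n (V_GS − V_TN)², so V_GS − V_TN = √(2 I_D / k_n) = √(2 × 9.13 / 3.9) = 2.16 V.
V_GS = 0.679 + 2.16 = 2.84 V.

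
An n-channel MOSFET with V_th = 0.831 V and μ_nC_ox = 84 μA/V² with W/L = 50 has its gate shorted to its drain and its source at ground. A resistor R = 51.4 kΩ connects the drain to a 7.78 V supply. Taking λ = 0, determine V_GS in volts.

V_GS = 1.08 V

With gate tied to drain, V_GS = V_DS ≥ V_GS − V_th, so the device is in saturation.
k_n = μ_nC_ox · (W/L) = 4.2 mA/V².
KCL at the drain: ½ k_n (V_GS − V_th)² = (V_DD − V_GS)/R.
Let x = V_GS − 0.831. Then 108 x² + x − 6.949 = 0, giving x = 0.249 V (positive root), so V_GS = 1.08 V.
I_D = (V_DD − V_GS)/R = (7.78 − 1.08) / 51.4 = 0.13 mA.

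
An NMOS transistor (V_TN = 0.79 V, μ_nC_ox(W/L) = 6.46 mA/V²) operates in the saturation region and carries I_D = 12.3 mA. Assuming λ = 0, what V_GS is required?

V_GS = 2.74 V

In saturation I_D = ½ k_n (V_GS − V_TN)², so V_GS − V_TN = √(2 I_D / k_n) = √(2 × 12.3 / 6.46) = 1.95 V.
V_GS = 0.79 + 1.95 = 2.74 V.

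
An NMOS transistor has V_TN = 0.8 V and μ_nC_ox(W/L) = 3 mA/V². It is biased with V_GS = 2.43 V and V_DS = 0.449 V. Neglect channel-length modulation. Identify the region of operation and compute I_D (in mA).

V_ov = V_GS − V_TN = 2.43 − 0.8 = 1.63 V.
Since V_DS = 0.449 V < V_ov = 1.63 V, the device is in the triode region.
I_D = k_n [V_ov · V_DS − ½ V_DS²] = 3 × [1.63 × 0.449 − 0.5 × 0.449²] = 1.89 mA.

Triode; I_D = 1.89 mA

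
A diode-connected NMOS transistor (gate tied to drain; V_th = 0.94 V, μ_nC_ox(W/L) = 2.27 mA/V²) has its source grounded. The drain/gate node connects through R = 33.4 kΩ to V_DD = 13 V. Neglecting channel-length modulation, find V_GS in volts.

With gate tied to drain, V_GS = V_DS ≥ V_GS − V_th, so the device is in saturation.
KCL at the drain: ½ k_n (V_GS − V_th)² = (V_DD − V_GS)/R.
Let x = V_GS − 0.94. Then 37.9 x² + x − 12.06 = 0, giving x = 0.551 V (positive root), so V_GS = 1.49 V.
I_D = (V_DD − V_GS)/R = (13 − 1.49) / 33.4 = 0.345 mA.

V_GS = 1.49 V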